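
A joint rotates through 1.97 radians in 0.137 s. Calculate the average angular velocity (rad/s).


omega = delta_theta / delta_t
omega = 1.97 / 0.137
omega = 14.3796


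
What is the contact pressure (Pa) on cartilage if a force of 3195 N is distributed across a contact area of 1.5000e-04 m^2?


P = F / A
P = 3195 / 1.5000e-04
P = 2.1300e+07


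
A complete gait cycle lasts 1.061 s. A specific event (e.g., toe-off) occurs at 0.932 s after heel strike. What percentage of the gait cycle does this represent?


pct = (event_time / cycle_time) * 100
pct = (0.932 / 1.061) * 100
ratio = 0.8784
pct = 87.8417


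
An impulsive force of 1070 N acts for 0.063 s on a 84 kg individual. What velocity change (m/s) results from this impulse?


J = F * dt = 1070 * 0.063 = 67.4100 N*s
delta_v = J / m
delta_v = 67.4100 / 84
delta_v = 0.8025


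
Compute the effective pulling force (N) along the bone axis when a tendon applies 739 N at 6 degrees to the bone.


F_eff = F_tendon * cos(theta)
theta = 6 deg = 0.1047 rad
cos(theta) = 0.9945
F_eff = 739 * 0.9945
F_eff = 734.9517


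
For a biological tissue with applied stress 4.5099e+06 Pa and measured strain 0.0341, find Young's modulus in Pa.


E = stress / strain
E = 4.5099e+06 / 0.0341
E = 1.3226e+08


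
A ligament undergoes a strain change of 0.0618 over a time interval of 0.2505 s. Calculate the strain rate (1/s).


strain_rate = delta_strain / delta_t
strain_rate = 0.0618 / 0.2505
strain_rate = 0.2467


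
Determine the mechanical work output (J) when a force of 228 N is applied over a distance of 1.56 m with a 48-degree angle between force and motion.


W = F * d * cos(theta)
theta = 48 deg = 0.8378 rad
cos(theta) = 0.6691
W = 228 * 1.56 * 0.6691
W = 237.9964


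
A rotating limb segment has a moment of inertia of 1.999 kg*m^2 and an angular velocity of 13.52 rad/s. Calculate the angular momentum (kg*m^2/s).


L = I * omega
L = 1.999 * 13.52
L = 27.0265


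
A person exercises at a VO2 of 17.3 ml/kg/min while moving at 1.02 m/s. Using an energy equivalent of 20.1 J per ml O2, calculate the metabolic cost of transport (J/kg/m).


Power per kg = VO2 * 20.1 / 60
Power per kg = 17.3 * 20.1 / 60 = 5.7955 W/kg
Cost = power_per_kg / speed
Cost = 5.7955 / 1.02
Cost = 5.6819


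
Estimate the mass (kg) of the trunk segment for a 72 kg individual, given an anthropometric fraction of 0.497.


m_segment = body_mass * fraction
m_segment = 72 * 0.497
m_segment = 35.7840


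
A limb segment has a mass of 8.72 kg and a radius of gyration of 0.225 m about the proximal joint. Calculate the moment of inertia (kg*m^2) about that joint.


I = m * k^2
I = 8.72 * 0.225^2
k^2 = 0.0506
I = 0.4415


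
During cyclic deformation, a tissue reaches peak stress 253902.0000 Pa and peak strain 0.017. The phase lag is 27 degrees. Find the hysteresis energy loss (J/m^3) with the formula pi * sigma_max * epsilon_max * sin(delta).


E_loss = pi * sigma_max * epsilon_max * sin(delta)
delta = 27 deg = 0.4712 rad
sin(delta) = 0.4540
E_loss = pi * 253902.0000 * 0.017 * 0.4540
E_loss = 6156.1853


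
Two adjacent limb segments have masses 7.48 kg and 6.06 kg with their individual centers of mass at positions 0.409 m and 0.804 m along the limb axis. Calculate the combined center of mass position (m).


COM = (m1*x1 + m2*x2) / (m1 + m2)
COM = (7.48*0.409 + 6.06*0.804) / (7.48 + 6.06)
Numerator = 7.9316
Denominator = 13.5400
COM = 0.5858


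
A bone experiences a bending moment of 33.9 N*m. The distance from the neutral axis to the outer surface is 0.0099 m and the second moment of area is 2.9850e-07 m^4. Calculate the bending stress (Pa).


sigma = M * c / I
sigma = 33.9 * 0.0099 / 2.9850e-07
M * c = 0.3356
sigma = 1.1243e+06


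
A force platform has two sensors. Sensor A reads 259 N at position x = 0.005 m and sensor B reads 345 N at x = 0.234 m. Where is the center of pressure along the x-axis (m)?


COP_x = (F1*x1 + F2*x2) / (F1 + F2)
COP_x = (259*0.005 + 345*0.234) / (259 + 345)
Numerator = 82.0250
Denominator = 604
COP_x = 0.1358


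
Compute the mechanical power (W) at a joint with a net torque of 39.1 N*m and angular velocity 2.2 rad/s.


P = M * omega
P = 39.1 * 2.2
P = 86.0200


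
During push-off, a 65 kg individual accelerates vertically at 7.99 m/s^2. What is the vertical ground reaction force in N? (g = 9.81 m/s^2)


GRF = m * (g + a)
GRF = 65 * (9.81 + 7.99)
GRF = 65 * 17.8000
GRF = 1157.0000


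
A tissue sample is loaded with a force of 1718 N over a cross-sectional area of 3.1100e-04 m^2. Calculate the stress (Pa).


stress = F / A
stress = 1718 / 3.1100e-04
stress = 5.5241e+06


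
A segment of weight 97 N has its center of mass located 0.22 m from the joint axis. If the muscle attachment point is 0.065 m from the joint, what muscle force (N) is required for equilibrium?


F_muscle = W * d_load / d_muscle
F_muscle = 97 * 0.22 / 0.065
Numerator = 21.3400
F_muscle = 328.3077


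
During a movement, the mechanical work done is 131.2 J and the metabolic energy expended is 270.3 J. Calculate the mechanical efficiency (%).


eta = (W_mech / E_meta) * 100
eta = (131.2 / 270.3) * 100
ratio = 0.4854
eta = 48.5387


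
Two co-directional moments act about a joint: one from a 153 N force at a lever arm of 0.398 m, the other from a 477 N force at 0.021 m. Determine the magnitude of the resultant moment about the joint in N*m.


M = F1 * d1 + F2 * d2
M = 153 * 0.398 + 477 * 0.021
M = 60.8940 + 10.0170
M = 70.9110


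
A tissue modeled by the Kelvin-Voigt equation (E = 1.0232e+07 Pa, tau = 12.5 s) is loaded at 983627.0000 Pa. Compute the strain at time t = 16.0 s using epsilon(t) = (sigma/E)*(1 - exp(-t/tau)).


epsilon(t) = (sigma/E) * (1 - exp(-t/tau))
sigma/E = 983627.0000 / 1.0232e+07 = 0.0961
exp(-t/tau) = exp(-16.0 / 12.5) = 0.2780
epsilon = 0.0961 * (1 - 0.2780)
epsilon = 0.0694


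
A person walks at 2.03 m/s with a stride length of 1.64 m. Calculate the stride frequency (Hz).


f = v / stride_length
f = 2.03 / 1.64
f = 1.2378


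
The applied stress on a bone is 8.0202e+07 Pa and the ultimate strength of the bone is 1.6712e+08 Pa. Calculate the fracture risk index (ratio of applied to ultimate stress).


FRI = applied / ultimate
FRI = 8.0202e+07 / 1.6712e+08
FRI = 0.4799


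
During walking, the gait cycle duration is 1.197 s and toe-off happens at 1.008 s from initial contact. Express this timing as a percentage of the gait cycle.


pct = (event_time / cycle_time) * 100
pct = (1.008 / 1.197) * 100
ratio = 0.8421
pct = 84.2105


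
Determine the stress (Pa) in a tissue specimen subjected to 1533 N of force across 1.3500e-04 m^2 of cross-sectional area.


stress = F / A
stress = 1533 / 1.3500e-04
stress = 1.1356e+07


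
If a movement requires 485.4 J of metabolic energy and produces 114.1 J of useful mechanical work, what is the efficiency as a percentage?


eta = (W_mech / E_meta) * 100
eta = (114.1 / 485.4) * 100
ratio = 0.2351
eta = 23.5064


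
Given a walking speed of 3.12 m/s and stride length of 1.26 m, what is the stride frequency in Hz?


f = v / stride_length
f = 3.12 / 1.26
f = 2.4762


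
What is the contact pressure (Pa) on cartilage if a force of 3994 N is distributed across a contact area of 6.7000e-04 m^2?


P = F / A
P = 3994 / 6.7000e-04
P = 5.9612e+06


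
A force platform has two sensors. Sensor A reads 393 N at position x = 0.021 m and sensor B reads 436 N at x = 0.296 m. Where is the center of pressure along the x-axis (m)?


COP_x = (F1*x1 + F2*x2) / (F1 + F2)
COP_x = (393*0.021 + 436*0.296) / (393 + 436)
Numerator = 137.3090
Denominator = 829
COP_x = 0.1656


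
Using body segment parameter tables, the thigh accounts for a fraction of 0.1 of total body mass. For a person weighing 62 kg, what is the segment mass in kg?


m_segment = body_mass * fraction
m_segment = 62 * 0.1
m_segment = 6.2000


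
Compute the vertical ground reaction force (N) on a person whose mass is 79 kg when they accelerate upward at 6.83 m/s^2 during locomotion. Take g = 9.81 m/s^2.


GRF = m * (g + a)
GRF = 79 * (9.81 + 6.83)
GRF = 79 * 16.6400
GRF = 1314.5600


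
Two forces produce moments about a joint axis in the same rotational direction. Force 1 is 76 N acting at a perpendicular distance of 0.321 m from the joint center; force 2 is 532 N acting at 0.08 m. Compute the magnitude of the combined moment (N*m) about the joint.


M = F1 * d1 + F2 * d2
M = 76 * 0.321 + 532 * 0.08
M = 24.3960 + 42.5600
M = 66.9560


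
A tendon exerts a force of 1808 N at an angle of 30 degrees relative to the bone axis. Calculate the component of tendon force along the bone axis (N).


F_eff = F_tendon * cos(theta)
theta = 30 deg = 0.5236 rad
cos(theta) = 0.8660
F_eff = 1808 * 0.8660
F_eff = 1565.7739


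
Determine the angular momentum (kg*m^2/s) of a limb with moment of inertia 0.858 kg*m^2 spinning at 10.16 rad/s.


L = I * omega
L = 0.858 * 10.16
L = 8.7173


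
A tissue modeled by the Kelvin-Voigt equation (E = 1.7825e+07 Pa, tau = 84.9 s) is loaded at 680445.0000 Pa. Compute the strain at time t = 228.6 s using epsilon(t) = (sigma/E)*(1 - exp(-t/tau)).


epsilon(t) = (sigma/E) * (1 - exp(-t/tau))
sigma/E = 680445.0000 / 1.7825e+07 = 0.0382
exp(-t/tau) = exp(-228.6 / 84.9) = 0.0677
epsilon = 0.0382 * (1 - 0.0677)
epsilon = 0.0356


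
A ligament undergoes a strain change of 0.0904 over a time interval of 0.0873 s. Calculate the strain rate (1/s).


strain_rate = delta_strain / delta_t
strain_rate = 0.0904 / 0.0873
strain_rate = 1.0355


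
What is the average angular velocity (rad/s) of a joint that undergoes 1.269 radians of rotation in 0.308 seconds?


omega = delta_theta / delta_t
omega = 1.269 / 0.308
omega = 4.1201


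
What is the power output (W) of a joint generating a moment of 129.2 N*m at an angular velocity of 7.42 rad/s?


P = M * omega
P = 129.2 * 7.42
P = 958.6640


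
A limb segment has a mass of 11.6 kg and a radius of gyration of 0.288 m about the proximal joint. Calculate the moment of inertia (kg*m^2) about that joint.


I = m * k^2
I = 11.6 * 0.288^2
k^2 = 0.0829
I = 0.9622


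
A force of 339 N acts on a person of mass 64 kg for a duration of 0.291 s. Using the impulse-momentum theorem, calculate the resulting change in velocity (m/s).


J = F * dt = 339 * 0.291 = 98.6490 N*s
delta_v = J / m
delta_v = 98.6490 / 64
delta_v = 1.5414


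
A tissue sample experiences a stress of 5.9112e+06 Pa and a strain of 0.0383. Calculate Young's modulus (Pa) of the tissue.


E = stress / strain
E = 5.9112e+06 / 0.0383
E = 1.5434e+08


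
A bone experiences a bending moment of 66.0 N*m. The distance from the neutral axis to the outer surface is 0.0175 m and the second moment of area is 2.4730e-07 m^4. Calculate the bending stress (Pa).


sigma = M * c / I
sigma = 66.0 * 0.0175 / 2.4730e-07
M * c = 1.1550
sigma = 4.6704e+06


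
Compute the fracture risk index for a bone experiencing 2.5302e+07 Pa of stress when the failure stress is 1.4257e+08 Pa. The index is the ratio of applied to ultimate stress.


FRI = applied / ultimate
FRI = 2.5302e+07 / 1.4257e+08
FRI = 0.1775


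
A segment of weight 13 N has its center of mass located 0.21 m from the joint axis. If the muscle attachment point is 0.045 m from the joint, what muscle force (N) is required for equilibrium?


F_muscle = W * d_load / d_muscle
F_muscle = 13 * 0.21 / 0.045
Numerator = 2.7300
F_muscle = 60.6667


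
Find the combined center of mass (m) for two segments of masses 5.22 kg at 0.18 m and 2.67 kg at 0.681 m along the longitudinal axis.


COM = (m1*x1 + m2*x2) / (m1 + m2)
COM = (5.22*0.18 + 2.67*0.681) / (5.22 + 2.67)
Numerator = 2.7579
Denominator = 7.8900
COM = 0.3495


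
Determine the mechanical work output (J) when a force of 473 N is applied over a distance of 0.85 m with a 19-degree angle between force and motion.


W = F * d * cos(theta)
theta = 19 deg = 0.3316 rad
cos(theta) = 0.9455
W = 473 * 0.85 * 0.9455
W = 380.1457


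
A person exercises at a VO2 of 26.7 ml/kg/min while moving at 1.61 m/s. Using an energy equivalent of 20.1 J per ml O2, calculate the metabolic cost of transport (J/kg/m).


Power per kg = VO2 * 20.1 / 60
Power per kg = 26.7 * 20.1 / 60 = 8.9445 W/kg
Cost = power_per_kg / speed
Cost = 8.9445 / 1.61
Cost = 5.5556


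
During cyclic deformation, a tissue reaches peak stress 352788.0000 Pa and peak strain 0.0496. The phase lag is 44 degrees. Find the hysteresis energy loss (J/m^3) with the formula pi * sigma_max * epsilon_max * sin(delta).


E_loss = pi * sigma_max * epsilon_max * sin(delta)
delta = 44 deg = 0.7679 rad
sin(delta) = 0.6947
E_loss = pi * 352788.0000 * 0.0496 * 0.6947
E_loss = 38187.0954


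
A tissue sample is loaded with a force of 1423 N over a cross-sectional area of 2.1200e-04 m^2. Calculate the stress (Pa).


stress = F / A
stress = 1423 / 2.1200e-04
stress = 6.7123e+06


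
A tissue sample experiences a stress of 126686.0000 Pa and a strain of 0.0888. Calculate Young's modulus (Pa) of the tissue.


E = stress / strain
E = 126686.0000 / 0.0888
E = 1.4266e+06


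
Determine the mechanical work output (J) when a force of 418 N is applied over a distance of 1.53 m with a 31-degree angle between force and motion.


W = F * d * cos(theta)
theta = 31 deg = 0.5411 rad
cos(theta) = 0.8572
W = 418 * 1.53 * 0.8572
W = 548.1928


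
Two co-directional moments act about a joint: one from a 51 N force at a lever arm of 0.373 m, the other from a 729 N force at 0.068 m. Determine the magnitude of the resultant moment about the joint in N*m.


M = F1 * d1 + F2 * d2
M = 51 * 0.373 + 729 * 0.068
M = 19.0230 + 49.5720
M = 68.5950


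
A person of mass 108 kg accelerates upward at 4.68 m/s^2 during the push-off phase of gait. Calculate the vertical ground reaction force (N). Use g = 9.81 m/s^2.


GRF = m * (g + a)
GRF = 108 * (9.81 + 4.68)
GRF = 108 * 14.4900
GRF = 1564.9200


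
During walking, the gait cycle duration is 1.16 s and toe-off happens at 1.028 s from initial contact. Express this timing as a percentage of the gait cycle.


pct = (event_time / cycle_time) * 100
pct = (1.028 / 1.16) * 100
ratio = 0.8862
pct = 88.6207


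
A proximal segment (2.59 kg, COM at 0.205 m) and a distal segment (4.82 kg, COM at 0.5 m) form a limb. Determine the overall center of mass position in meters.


COM = (m1*x1 + m2*x2) / (m1 + m2)
COM = (2.59*0.205 + 4.82*0.5) / (2.59 + 4.82)
Numerator = 2.9409
Denominator = 7.4100
COM = 0.3969


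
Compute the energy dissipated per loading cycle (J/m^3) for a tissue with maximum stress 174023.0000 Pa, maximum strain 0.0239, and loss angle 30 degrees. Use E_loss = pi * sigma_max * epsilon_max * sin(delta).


E_loss = pi * sigma_max * epsilon_max * sin(delta)
delta = 30 deg = 0.5236 rad
sin(delta) = 0.5000
E_loss = pi * 174023.0000 * 0.0239 * 0.5000
E_loss = 6533.1771


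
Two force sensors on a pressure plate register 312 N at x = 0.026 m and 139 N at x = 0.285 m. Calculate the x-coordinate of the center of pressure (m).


COP_x = (F1*x1 + F2*x2) / (F1 + F2)
COP_x = (312*0.026 + 139*0.285) / (312 + 139)
Numerator = 47.7270
Denominator = 451
COP_x = 0.1058


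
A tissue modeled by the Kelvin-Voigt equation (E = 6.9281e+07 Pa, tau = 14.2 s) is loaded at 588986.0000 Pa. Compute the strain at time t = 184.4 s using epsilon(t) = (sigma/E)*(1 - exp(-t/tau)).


epsilon(t) = (sigma/E) * (1 - exp(-t/tau))
sigma/E = 588986.0000 / 6.9281e+07 = 0.0085
exp(-t/tau) = exp(-184.4 / 14.2) = 2.2924e-06
epsilon = 0.0085 * (1 - 2.2924e-06)
epsilon = 0.0085


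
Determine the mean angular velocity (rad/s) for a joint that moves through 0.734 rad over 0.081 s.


omega = delta_theta / delta_t
omega = 0.734 / 0.081
omega = 9.0617


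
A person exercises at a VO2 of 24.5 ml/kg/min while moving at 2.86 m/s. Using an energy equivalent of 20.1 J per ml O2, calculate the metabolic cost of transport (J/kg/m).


Power per kg = VO2 * 20.1 / 60
Power per kg = 24.5 * 20.1 / 60 = 8.2075 W/kg
Cost = power_per_kg / speed
Cost = 8.2075 / 2.86
Cost = 2.8698


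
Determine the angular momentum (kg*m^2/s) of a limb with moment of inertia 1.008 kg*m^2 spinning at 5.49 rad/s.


L = I * omega
L = 1.008 * 5.49
L = 5.5339


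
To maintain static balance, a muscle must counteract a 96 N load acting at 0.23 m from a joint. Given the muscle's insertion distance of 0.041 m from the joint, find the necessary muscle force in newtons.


F_muscle = W * d_load / d_muscle
F_muscle = 96 * 0.23 / 0.041
Numerator = 22.0800
F_muscle = 538.5366


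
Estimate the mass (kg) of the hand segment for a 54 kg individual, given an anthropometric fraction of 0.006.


m_segment = body_mass * fraction
m_segment = 54 * 0.006
m_segment = 0.3240


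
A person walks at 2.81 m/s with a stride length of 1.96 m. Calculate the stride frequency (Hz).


f = v / stride_length
f = 2.81 / 1.96
f = 1.4337


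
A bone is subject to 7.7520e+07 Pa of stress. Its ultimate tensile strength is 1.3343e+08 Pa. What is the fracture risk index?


FRI = applied / ultimate
FRI = 7.7520e+07 / 1.3343e+08
FRI = 0.5810


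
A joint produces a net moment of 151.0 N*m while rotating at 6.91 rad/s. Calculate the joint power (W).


P = M * omega
P = 151.0 * 6.91
P = 1043.4100


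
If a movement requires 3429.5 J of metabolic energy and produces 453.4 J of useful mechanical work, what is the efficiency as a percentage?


eta = (W_mech / E_meta) * 100
eta = (453.4 / 3429.5) * 100
ratio = 0.1322
eta = 13.2206


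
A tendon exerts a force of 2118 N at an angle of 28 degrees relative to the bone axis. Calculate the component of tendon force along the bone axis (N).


F_eff = F_tendon * cos(theta)
theta = 28 deg = 0.4887 rad
cos(theta) = 0.8829
F_eff = 2118 * 0.8829
F_eff = 1870.0830


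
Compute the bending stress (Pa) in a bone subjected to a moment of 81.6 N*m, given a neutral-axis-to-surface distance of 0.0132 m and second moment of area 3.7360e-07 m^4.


sigma = M * c / I
sigma = 81.6 * 0.0132 / 3.7360e-07
M * c = 1.0771
sigma = 2.8831e+06


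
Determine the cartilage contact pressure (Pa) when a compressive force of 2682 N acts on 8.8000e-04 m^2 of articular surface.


P = F / A
P = 2682 / 8.8000e-04
P = 3.0477e+06


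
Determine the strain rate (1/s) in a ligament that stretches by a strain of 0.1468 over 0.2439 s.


strain_rate = delta_strain / delta_t
strain_rate = 0.1468 / 0.2439
strain_rate = 0.6019


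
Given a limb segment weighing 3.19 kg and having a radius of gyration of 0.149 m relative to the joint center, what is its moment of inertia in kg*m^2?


I = m * k^2
I = 3.19 * 0.149^2
k^2 = 0.0222
I = 0.0708


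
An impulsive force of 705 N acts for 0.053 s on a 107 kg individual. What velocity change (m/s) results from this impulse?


J = F * dt = 705 * 0.053 = 37.3650 N*s
delta_v = J / m
delta_v = 37.3650 / 107
delta_v = 0.3492


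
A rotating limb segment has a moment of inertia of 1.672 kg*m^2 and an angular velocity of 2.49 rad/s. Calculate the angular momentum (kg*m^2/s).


L = I * omega
L = 1.672 * 2.49
L = 4.1633


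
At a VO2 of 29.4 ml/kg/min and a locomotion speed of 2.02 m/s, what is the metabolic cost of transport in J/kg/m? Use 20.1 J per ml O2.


Power per kg = VO2 * 20.1 / 60
Power per kg = 29.4 * 20.1 / 60 = 9.8490 W/kg
Cost = power_per_kg / speed
Cost = 9.8490 / 2.02
Cost = 4.8757


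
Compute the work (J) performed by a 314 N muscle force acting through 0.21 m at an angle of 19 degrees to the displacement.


W = F * d * cos(theta)
theta = 19 deg = 0.3316 rad
cos(theta) = 0.9455
W = 314 * 0.21 * 0.9455
W = 62.3475


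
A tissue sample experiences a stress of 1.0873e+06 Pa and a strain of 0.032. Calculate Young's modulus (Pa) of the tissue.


E = stress / strain
E = 1.0873e+06 / 0.032
E = 3.3978e+07


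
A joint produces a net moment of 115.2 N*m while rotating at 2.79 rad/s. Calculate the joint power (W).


P = M * omega
P = 115.2 * 2.79
P = 321.4080


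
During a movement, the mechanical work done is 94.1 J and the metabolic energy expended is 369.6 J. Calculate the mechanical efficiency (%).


eta = (W_mech / E_meta) * 100
eta = (94.1 / 369.6) * 100
ratio = 0.2546
eta = 25.4600


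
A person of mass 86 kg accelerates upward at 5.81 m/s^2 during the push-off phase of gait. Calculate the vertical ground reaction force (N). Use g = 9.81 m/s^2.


GRF = m * (g + a)
GRF = 86 * (9.81 + 5.81)
GRF = 86 * 15.6200
GRF = 1343.3200


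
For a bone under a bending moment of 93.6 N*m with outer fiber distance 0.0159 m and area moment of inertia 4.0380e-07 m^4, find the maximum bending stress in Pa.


sigma = M * c / I
sigma = 93.6 * 0.0159 / 4.0380e-07
M * c = 1.4882
sigma = 3.6856e+06


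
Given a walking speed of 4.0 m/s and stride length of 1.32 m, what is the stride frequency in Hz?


f = v / stride_length
f = 4.0 / 1.32
f = 3.0303


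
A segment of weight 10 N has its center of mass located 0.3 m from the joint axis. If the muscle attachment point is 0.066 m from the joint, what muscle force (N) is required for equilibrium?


F_muscle = W * d_load / d_muscle
F_muscle = 10 * 0.3 / 0.066
Numerator = 3.0000
F_muscle = 45.4545


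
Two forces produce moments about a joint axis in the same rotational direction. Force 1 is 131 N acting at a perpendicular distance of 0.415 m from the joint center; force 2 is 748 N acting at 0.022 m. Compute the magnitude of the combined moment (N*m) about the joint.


M = F1 * d1 + F2 * d2
M = 131 * 0.415 + 748 * 0.022
M = 54.3650 + 16.4560
M = 70.8210


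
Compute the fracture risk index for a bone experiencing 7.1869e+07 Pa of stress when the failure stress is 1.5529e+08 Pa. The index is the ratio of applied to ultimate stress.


FRI = applied / ultimate
FRI = 7.1869e+07 / 1.5529e+08
FRI = 0.4628


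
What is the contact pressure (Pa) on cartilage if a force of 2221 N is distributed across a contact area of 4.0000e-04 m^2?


P = F / A
P = 2221 / 4.0000e-04
P = 5.5525e+06


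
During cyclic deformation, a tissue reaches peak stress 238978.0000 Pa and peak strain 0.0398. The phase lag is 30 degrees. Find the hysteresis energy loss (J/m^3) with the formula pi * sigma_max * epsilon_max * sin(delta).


E_loss = pi * sigma_max * epsilon_max * sin(delta)
delta = 30 deg = 0.5236 rad
sin(delta) = 0.5000
E_loss = pi * 238978.0000 * 0.0398 * 0.5000
E_loss = 14940.3534


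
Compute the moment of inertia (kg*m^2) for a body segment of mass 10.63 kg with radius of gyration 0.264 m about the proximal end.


I = m * k^2
I = 10.63 * 0.264^2
k^2 = 0.0697
I = 0.7409


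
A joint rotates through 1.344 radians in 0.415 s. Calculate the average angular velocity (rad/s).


omega = delta_theta / delta_t
omega = 1.344 / 0.415
omega = 3.2386


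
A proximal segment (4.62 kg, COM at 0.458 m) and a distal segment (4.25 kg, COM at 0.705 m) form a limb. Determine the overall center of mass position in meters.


COM = (m1*x1 + m2*x2) / (m1 + m2)
COM = (4.62*0.458 + 4.25*0.705) / (4.62 + 4.25)
Numerator = 5.1122
Denominator = 8.8700
COM = 0.5763


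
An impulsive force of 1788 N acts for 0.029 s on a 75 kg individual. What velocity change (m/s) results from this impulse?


J = F * dt = 1788 * 0.029 = 51.8520 N*s
delta_v = J / m
delta_v = 51.8520 / 75
delta_v = 0.6914


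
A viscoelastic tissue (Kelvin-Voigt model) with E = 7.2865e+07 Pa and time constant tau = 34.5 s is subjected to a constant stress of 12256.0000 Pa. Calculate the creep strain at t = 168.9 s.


epsilon(t) = (sigma/E) * (1 - exp(-t/tau))
sigma/E = 12256.0000 / 7.2865e+07 = 1.6820e-04
exp(-t/tau) = exp(-168.9 / 34.5) = 0.0075
epsilon = 1.6820e-04 * (1 - 0.0075)
epsilon = 1.6694e-04


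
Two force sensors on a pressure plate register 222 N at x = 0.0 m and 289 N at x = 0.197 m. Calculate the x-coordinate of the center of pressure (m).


COP_x = (F1*x1 + F2*x2) / (F1 + F2)
COP_x = (222*0.0 + 289*0.197) / (222 + 289)
Numerator = 56.9330
Denominator = 511
COP_x = 0.1114


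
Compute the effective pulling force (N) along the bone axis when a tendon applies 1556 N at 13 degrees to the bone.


F_eff = F_tendon * cos(theta)
theta = 13 deg = 0.2269 rad
cos(theta) = 0.9744
F_eff = 1556 * 0.9744
F_eff = 1516.1198


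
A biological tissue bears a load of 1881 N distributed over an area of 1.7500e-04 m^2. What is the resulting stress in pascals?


stress = F / A
stress = 1881 / 1.7500e-04
stress = 1.0749e+07


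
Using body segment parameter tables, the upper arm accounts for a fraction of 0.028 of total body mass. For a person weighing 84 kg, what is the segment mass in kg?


m_segment = body_mass * fraction
m_segment = 84 * 0.028
m_segment = 2.3520


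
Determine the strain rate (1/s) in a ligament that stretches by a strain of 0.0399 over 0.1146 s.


strain_rate = delta_strain / delta_t
strain_rate = 0.0399 / 0.1146
strain_rate = 0.3482


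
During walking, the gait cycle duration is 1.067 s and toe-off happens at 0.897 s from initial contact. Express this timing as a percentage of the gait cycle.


pct = (event_time / cycle_time) * 100
pct = (0.897 / 1.067) * 100
ratio = 0.8407
pct = 84.0675


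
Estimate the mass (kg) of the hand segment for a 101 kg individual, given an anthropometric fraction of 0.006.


m_segment = body_mass * fraction
m_segment = 101 * 0.006
m_segment = 0.6060


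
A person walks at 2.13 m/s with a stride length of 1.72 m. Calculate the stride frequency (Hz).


f = v / stride_length
f = 2.13 / 1.72
f = 1.2384


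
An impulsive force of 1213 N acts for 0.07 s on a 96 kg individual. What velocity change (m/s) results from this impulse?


J = F * dt = 1213 * 0.07 = 84.9100 N*s
delta_v = J / m
delta_v = 84.9100 / 96
delta_v = 0.8845


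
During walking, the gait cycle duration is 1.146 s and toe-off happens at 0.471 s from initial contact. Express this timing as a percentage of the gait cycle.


pct = (event_time / cycle_time) * 100
pct = (0.471 / 1.146) * 100
ratio = 0.4110
pct = 41.0995


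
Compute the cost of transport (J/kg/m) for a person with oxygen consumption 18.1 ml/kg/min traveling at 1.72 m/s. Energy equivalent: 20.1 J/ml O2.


Power per kg = VO2 * 20.1 / 60
Power per kg = 18.1 * 20.1 / 60 = 6.0635 W/kg
Cost = power_per_kg / speed
Cost = 6.0635 / 1.72
Cost = 3.5253


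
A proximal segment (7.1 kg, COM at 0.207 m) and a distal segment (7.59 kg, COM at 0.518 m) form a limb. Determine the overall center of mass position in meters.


COM = (m1*x1 + m2*x2) / (m1 + m2)
COM = (7.1*0.207 + 7.59*0.518) / (7.1 + 7.59)
Numerator = 5.4013
Denominator = 14.6900
COM = 0.3677


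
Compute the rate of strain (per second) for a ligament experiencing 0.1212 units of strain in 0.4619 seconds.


strain_rate = delta_strain / delta_t
strain_rate = 0.1212 / 0.4619
strain_rate = 0.2624


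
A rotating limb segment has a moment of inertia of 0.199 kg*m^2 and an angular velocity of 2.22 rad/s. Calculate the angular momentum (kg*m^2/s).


L = I * omega
L = 0.199 * 2.22
L = 0.4418


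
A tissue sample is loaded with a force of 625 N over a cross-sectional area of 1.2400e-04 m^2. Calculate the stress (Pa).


stress = F / A
stress = 625 / 1.2400e-04
stress = 5.0403e+06


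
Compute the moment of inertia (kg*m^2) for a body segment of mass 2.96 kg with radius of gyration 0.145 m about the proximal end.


I = m * k^2
I = 2.96 * 0.145^2
k^2 = 0.0210
I = 0.0622


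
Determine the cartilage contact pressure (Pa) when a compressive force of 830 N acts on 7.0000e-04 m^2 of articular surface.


P = F / A
P = 830 / 7.0000e-04
P = 1.1857e+06


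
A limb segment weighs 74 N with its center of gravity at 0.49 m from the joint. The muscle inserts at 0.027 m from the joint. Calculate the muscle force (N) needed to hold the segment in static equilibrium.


F_muscle = W * d_load / d_muscle
F_muscle = 74 * 0.49 / 0.027
Numerator = 36.2600
F_muscle = 1342.9630


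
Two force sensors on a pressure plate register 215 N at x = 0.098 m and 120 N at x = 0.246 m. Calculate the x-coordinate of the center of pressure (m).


COP_x = (F1*x1 + F2*x2) / (F1 + F2)
COP_x = (215*0.098 + 120*0.246) / (215 + 120)
Numerator = 50.5900
Denominator = 335
COP_x = 0.1510


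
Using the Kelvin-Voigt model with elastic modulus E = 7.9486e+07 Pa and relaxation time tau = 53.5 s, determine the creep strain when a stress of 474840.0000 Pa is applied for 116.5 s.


epsilon(t) = (sigma/E) * (1 - exp(-t/tau))
sigma/E = 474840.0000 / 7.9486e+07 = 0.0060
exp(-t/tau) = exp(-116.5 / 53.5) = 0.1133
epsilon = 0.0060 * (1 - 0.1133)
epsilon = 0.0053


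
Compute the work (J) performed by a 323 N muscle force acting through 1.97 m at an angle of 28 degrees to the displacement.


W = F * d * cos(theta)
theta = 28 deg = 0.4887 rad
cos(theta) = 0.8829
W = 323 * 1.97 * 0.8829
W = 561.8284


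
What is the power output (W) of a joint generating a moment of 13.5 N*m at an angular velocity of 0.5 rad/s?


P = M * omega
P = 13.5 * 0.5
P = 6.7500


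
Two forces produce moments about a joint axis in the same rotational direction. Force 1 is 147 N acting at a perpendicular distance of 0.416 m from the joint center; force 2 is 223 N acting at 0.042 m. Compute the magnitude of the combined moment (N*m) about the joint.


M = F1 * d1 + F2 * d2
M = 147 * 0.416 + 223 * 0.042
M = 61.1520 + 9.3660
M = 70.5180


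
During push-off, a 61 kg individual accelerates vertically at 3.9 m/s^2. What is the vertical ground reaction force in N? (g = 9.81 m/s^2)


GRF = m * (g + a)
GRF = 61 * (9.81 + 3.9)
GRF = 61 * 13.7100
GRF = 836.3100


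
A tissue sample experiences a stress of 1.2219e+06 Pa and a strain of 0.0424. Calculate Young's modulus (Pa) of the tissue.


E = stress / strain
E = 1.2219e+06 / 0.0424
E = 2.8818e+07


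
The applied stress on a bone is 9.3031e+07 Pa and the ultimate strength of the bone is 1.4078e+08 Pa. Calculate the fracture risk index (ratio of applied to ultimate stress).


FRI = applied / ultimate
FRI = 9.3031e+07 / 1.4078e+08
FRI = 0.6608


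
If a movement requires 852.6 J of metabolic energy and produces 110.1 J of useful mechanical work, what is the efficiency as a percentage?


eta = (W_mech / E_meta) * 100
eta = (110.1 / 852.6) * 100
ratio = 0.1291
eta = 12.9134


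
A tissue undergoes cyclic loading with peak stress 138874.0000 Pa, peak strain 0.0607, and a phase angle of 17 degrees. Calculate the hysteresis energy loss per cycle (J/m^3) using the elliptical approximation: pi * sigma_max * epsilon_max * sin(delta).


E_loss = pi * sigma_max * epsilon_max * sin(delta)
delta = 17 deg = 0.2967 rad
sin(delta) = 0.2924
E_loss = pi * 138874.0000 * 0.0607 * 0.2924
E_loss = 7742.7431


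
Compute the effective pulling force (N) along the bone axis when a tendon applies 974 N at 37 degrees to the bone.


F_eff = F_tendon * cos(theta)
theta = 37 deg = 0.6458 rad
cos(theta) = 0.7986
F_eff = 974 * 0.7986
F_eff = 777.8710


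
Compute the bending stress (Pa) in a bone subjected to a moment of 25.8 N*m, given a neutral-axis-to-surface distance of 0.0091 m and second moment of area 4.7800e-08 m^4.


sigma = M * c / I
sigma = 25.8 * 0.0091 / 4.7800e-08
M * c = 0.2348
sigma = 4.9117e+06


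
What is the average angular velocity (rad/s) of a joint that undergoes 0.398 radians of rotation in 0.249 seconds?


omega = delta_theta / delta_t
omega = 0.398 / 0.249
omega = 1.5984


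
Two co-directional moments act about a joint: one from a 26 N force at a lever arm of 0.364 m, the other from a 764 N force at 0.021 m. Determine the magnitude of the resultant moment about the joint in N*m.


M = F1 * d1 + F2 * d2
M = 26 * 0.364 + 764 * 0.021
M = 9.4640 + 16.0440
M = 25.5080


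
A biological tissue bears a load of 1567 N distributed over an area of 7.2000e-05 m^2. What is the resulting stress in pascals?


stress = F / A
stress = 1567 / 7.2000e-05
stress = 2.1764e+07


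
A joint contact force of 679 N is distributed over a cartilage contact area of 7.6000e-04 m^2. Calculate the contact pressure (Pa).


P = F / A
P = 679 / 7.6000e-04
P = 893421.0526


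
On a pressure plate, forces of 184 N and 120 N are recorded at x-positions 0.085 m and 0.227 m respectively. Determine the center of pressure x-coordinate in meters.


COP_x = (F1*x1 + F2*x2) / (F1 + F2)
COP_x = (184*0.085 + 120*0.227) / (184 + 120)
Numerator = 42.8800
Denominator = 304
COP_x = 0.1411


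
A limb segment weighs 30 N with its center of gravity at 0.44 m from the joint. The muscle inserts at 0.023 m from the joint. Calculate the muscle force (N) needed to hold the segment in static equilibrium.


F_muscle = W * d_load / d_muscle
F_muscle = 30 * 0.44 / 0.023
Numerator = 13.2000
F_muscle = 573.9130


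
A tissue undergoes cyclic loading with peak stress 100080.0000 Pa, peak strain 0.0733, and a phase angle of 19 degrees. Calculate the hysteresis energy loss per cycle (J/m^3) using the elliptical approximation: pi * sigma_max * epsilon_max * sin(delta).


E_loss = pi * sigma_max * epsilon_max * sin(delta)
delta = 19 deg = 0.3316 rad
sin(delta) = 0.3256
E_loss = pi * 100080.0000 * 0.0733 * 0.3256
E_loss = 7503.1402


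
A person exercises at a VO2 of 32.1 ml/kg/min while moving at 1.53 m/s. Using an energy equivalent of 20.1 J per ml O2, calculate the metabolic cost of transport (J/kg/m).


Power per kg = VO2 * 20.1 / 60
Power per kg = 32.1 * 20.1 / 60 = 10.7535 W/kg
Cost = power_per_kg / speed
Cost = 10.7535 / 1.53
Cost = 7.0284


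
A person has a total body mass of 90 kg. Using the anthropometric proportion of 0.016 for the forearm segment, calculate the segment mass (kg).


m_segment = body_mass * fraction
m_segment = 90 * 0.016
m_segment = 1.4400


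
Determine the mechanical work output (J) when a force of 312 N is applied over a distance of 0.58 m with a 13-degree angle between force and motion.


W = F * d * cos(theta)
theta = 13 deg = 0.2269 rad
cos(theta) = 0.9744
W = 312 * 0.58 * 0.9744
W = 176.3220


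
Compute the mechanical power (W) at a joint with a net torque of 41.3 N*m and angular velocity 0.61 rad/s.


P = M * omega
P = 41.3 * 0.61
P = 25.1930


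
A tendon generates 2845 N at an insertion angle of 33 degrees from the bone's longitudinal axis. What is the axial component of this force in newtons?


F_eff = F_tendon * cos(theta)
theta = 33 deg = 0.5760 rad
cos(theta) = 0.8387
F_eff = 2845 * 0.8387
F_eff = 2386.0178


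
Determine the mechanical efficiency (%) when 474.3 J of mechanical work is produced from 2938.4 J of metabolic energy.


eta = (W_mech / E_meta) * 100
eta = (474.3 / 2938.4) * 100
ratio = 0.1614
eta = 16.1414


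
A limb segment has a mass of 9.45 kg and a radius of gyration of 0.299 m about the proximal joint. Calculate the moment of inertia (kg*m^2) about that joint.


I = m * k^2
I = 9.45 * 0.299^2
k^2 = 0.0894
I = 0.8448


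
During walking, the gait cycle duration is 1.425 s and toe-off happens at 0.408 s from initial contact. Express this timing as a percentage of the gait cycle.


pct = (event_time / cycle_time) * 100
pct = (0.408 / 1.425) * 100
ratio = 0.2863
pct = 28.6316


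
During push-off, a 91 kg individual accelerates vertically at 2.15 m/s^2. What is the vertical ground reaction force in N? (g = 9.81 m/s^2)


GRF = m * (g + a)
GRF = 91 * (9.81 + 2.15)
GRF = 91 * 11.9600
GRF = 1088.3600


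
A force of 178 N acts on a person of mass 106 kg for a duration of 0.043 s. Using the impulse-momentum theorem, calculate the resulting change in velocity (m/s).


J = F * dt = 178 * 0.043 = 7.6540 N*s
delta_v = J / m
delta_v = 7.6540 / 106
delta_v = 0.0722


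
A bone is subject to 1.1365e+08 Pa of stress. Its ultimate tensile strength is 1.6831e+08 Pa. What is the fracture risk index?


FRI = applied / ultimate
FRI = 1.1365e+08 / 1.6831e+08
FRI = 0.6752


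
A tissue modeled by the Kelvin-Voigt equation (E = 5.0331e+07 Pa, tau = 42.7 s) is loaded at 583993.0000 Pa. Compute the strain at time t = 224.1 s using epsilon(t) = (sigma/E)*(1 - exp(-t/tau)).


epsilon(t) = (sigma/E) * (1 - exp(-t/tau))
sigma/E = 583993.0000 / 5.0331e+07 = 0.0116
exp(-t/tau) = exp(-224.1 / 42.7) = 0.0053
epsilon = 0.0116 * (1 - 0.0053)
epsilon = 0.0115


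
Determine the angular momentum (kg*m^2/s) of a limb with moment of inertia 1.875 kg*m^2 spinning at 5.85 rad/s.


L = I * omega
L = 1.875 * 5.85
L = 10.9688


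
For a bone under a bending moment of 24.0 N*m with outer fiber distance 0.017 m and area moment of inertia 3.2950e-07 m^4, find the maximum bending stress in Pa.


sigma = M * c / I
sigma = 24.0 * 0.017 / 3.2950e-07
M * c = 0.4080
sigma = 1.2382e+06


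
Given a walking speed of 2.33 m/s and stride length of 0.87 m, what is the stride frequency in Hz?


f = v / stride_length
f = 2.33 / 0.87
f = 2.6782


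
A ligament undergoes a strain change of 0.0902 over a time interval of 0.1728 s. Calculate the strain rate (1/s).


strain_rate = delta_strain / delta_t
strain_rate = 0.0902 / 0.1728
strain_rate = 0.5220


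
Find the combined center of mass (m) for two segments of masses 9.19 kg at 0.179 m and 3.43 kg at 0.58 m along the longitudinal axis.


COM = (m1*x1 + m2*x2) / (m1 + m2)
COM = (9.19*0.179 + 3.43*0.58) / (9.19 + 3.43)
Numerator = 3.6344
Denominator = 12.6200
COM = 0.2880


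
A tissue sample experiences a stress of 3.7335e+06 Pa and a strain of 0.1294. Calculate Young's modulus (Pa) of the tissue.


E = stress / strain
E = 3.7335e+06 / 0.1294
E = 2.8852e+07


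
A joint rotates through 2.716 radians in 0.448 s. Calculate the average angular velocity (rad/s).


omega = delta_theta / delta_t
omega = 2.716 / 0.448
omega = 6.0625


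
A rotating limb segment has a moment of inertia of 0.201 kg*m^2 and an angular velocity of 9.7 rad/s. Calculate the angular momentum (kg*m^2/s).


L = I * omega
L = 0.201 * 9.7
L = 1.9497


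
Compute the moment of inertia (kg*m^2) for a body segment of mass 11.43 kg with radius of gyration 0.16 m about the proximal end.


I = m * k^2
I = 11.43 * 0.16^2
k^2 = 0.0256
I = 0.2926


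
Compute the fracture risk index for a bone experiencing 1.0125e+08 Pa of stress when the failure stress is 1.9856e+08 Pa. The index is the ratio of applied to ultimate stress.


FRI = applied / ultimate
FRI = 1.0125e+08 / 1.9856e+08
FRI = 0.5099


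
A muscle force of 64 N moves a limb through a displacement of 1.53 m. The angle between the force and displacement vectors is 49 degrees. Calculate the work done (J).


W = F * d * cos(theta)
theta = 49 deg = 0.8552 rad
cos(theta) = 0.6561
W = 64 * 1.53 * 0.6561
W = 64.2413


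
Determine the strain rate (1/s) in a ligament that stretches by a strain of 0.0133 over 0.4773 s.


strain_rate = delta_strain / delta_t
strain_rate = 0.0133 / 0.4773
strain_rate = 0.0279


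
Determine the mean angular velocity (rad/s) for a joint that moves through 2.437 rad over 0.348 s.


omega = delta_theta / delta_t
omega = 2.437 / 0.348
omega = 7.0029


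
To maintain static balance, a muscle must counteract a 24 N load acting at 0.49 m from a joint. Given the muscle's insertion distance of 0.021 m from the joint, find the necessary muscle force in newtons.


F_muscle = W * d_load / d_muscle
F_muscle = 24 * 0.49 / 0.021
Numerator = 11.7600
F_muscle = 560.0000


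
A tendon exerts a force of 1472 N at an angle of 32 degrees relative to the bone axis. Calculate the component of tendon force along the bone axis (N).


F_eff = F_tendon * cos(theta)
theta = 32 deg = 0.5585 rad
cos(theta) = 0.8480
F_eff = 1472 * 0.8480
F_eff = 1248.3268
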